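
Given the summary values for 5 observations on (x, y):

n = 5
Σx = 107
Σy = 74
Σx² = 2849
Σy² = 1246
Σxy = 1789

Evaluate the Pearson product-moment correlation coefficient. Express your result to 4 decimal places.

r = (nΣxy − ΣxΣy) / √[(nΣx² − (Σx)²)(nΣy² − (Σy)²)]
Numerator: 5×1789 − 107×74 = 1027
Denominator: √[(14245 − 11449)(6230 − 5476)] = √[2796 × 754] = 1451.9587
r = 1027 / 1451.9587 ≈ 0.7073

0.7073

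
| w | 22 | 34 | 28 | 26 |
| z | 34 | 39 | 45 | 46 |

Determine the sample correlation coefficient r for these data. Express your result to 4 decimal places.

0.2382

n = 4, Σw = 110, Σz = 164, Σw² = 3100, Σz² = 6818, Σwz = 4530
nΣwz − ΣwΣz = 18120 − 18040 = 80
nΣw² − (Σw)² = 12400 − 12100 = 300; nΣz² − (Σz)² = 27272 − 26896 = 376
r = 80 / √(300 × 376) = 80 / 335.8571 ≈ 0.2382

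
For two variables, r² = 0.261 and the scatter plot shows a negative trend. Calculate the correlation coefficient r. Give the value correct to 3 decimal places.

-0.511

|r| = √0.261 = 0.511
The association is negative, so r = −0.511.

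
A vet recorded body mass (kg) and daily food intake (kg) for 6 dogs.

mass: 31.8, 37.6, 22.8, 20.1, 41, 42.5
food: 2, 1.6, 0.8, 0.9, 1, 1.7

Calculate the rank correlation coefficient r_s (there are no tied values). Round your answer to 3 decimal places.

Rank mass: 3, 4, 2, 1, 5, 6
Rank food: 6, 4, 1, 2, 3, 5
d = rank(mass) − rank(food): -3, 0, 1, -1, 2, 1; Σd² = 16
ρ = 1 − 6Σd² / [n(n²−1)] = 1 − 6×16 / (6×35) = 1 − 96/210 ≈ 0.543

0.543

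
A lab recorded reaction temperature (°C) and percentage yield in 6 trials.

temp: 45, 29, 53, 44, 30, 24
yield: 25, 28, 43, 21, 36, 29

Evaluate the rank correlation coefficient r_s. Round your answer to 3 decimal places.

0.086

Rank temp: 5, 2, 6, 4, 3, 1
Rank yield: 2, 3, 6, 1, 5, 4
d = rank(temp) − rank(yield): 3, -1, 0, 3, -2, -3; Σd² = 32
ρ = 1 − 6Σd² / [n(n²−1)] = 1 − 6×32 / (6×35) = 1 − 192/210 ≈ 0.086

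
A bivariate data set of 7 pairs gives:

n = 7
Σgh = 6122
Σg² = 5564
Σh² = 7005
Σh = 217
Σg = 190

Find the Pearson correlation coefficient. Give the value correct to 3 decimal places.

0.690

r = (nΣgh − ΣgΣh) / √[(nΣg² − (Σg)²)(nΣh² − (Σh)²)]
Numerator: 7×6122 − 190×217 = 1624
Denominator: √[(38948 − 36100)(49035 − 47089)] = √[2848 × 1946] = 2354.1895
r = 1624 / 2354.1895 ≈ 0.690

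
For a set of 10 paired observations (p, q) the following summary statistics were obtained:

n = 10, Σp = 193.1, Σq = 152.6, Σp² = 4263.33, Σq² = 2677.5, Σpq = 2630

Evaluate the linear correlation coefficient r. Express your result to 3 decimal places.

r = (nΣpq − ΣpΣq) / √[(nΣp² − (Σp)²)(nΣq² − (Σq)²)]
Numerator: 10×2630 − 193.1×152.6 = -3167.06
Denominator: √[(42633.3 − 37287.61)(26775 − 23286.76)] = √[5345.69 × 3488.24] = 4318.2230
r = -3167.06 / 4318.2230 ≈ -0.733

-0.733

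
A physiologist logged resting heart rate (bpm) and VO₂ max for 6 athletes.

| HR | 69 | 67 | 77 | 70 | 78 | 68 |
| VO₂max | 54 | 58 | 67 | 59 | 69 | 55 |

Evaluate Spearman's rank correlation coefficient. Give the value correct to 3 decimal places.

Rank HR: 3, 1, 5, 4, 6, 2
Rank VO₂max: 1, 3, 5, 4, 6, 2
d = rank(HR) − rank(VO₂max): 2, -2, 0, 0, 0, 0; Σd² = 8
ρ = 1 − 6Σd² / [n(n²−1)] = 1 − 6×8 / (6×35) = 1 − 48/210 ≈ 0.771

0.771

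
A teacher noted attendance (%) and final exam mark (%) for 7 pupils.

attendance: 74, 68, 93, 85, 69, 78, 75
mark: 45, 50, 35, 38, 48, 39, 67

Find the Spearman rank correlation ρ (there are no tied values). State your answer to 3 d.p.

Rank attendance: 3, 1, 7, 6, 2, 5, 4
Rank mark: 4, 6, 1, 2, 5, 3, 7
d = rank(attendance) − rank(mark): -1, -5, 6, 4, -3, 2, -3; Σd² = 100
ρ = 1 − 6Σd² / [n(n²−1)] = 1 − 6×100 / (7×48) = 1 − 600/336 ≈ -0.786

-0.786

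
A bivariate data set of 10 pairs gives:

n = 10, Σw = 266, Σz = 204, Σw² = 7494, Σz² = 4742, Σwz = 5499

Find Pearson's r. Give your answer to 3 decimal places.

r = (nΣwz − ΣwΣz) / √[(nΣw² − (Σw)²)(nΣz² − (Σz)²)]
Numerator: 10×5499 − 266×204 = 726
Denominator: √[(74940 − 70756)(47420 − 41616)] = √[4184 × 5804] = 4927.8734
r = 726 / 4927.8734 ≈ 0.147

0.147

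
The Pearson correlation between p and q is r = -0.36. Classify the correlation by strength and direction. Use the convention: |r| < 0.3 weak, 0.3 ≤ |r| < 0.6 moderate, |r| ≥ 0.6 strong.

moderate negative

r = -0.36 < 0 so the relationship is negative.
|r| = 0.36, which falls in the moderate range.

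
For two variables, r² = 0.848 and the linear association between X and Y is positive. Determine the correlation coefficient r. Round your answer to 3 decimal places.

0.921

|r| = √0.848 = 0.921
The association is positive, so r = 0.921.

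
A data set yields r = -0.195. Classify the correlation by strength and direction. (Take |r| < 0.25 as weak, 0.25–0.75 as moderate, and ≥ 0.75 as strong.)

r = -0.195 < 0 so the relationship is negative.
|r| = 0.195, which falls in the weak range.

weak negative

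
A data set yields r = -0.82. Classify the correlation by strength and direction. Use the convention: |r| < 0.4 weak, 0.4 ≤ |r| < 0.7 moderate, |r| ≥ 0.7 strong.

strong negative

r = -0.82 < 0 so the relationship is negative.
|r| = 0.82, which falls in the strong range.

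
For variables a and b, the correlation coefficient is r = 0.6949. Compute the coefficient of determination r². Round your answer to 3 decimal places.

0.483

r² = (0.6949)² = 0.483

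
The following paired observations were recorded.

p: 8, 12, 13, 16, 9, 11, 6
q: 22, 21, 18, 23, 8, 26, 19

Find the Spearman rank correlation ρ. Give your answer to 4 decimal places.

0.2143

Rank p: 2, 5, 6, 7, 3, 4, 1
Rank q: 5, 4, 2, 6, 1, 7, 3
d = rank(p) − rank(q): -3, 1, 4, 1, 2, -3, -2; Σd² = 44
ρ = 1 − 6Σd² / [n(n²−1)] = 1 − 6×44 / (7×48) = 1 − 264/336 ≈ 0.2143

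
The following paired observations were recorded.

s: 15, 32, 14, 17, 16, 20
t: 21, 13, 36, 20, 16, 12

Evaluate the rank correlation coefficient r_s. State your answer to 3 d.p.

-0.886

Rank s: 2, 6, 1, 4, 3, 5
Rank t: 5, 2, 6, 4, 3, 1
d = rank(s) − rank(t): -3, 4, -5, 0, 0, 4; Σd² = 66
ρ = 1 − 6Σd² / [n(n²−1)] = 1 − 6×66 / (6×35) = 1 − 396/210 ≈ -0.886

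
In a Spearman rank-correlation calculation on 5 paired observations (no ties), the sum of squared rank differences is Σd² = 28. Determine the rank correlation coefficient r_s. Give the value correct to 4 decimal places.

-0.4000

ρ = 1 − 6Σd² / [n(n²−1)] = 1 − 6×28 / (5×24)
  = 1 − 168/120 = 1 − 1.40000 ≈ -0.4000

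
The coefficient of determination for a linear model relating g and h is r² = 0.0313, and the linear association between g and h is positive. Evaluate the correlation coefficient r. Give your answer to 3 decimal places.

|r| = √0.0313 = 0.177
The association is positive, so r = 0.177.

0.177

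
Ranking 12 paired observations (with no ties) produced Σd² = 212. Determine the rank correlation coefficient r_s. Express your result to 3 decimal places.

ρ = 1 − 6Σd² / [n(n²−1)] = 1 − 6×212 / (12×143)
  = 1 − 1272/1716 = 1 − 0.7413 ≈ 0.259

0.259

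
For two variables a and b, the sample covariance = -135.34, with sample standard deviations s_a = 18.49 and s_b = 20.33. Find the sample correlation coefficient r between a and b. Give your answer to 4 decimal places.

-0.3600

r = Cov(a,b) / (s_a · s_b) = -135.34 / (18.49 × 20.33)
  = -135.34 / 375.9017 ≈ -0.3600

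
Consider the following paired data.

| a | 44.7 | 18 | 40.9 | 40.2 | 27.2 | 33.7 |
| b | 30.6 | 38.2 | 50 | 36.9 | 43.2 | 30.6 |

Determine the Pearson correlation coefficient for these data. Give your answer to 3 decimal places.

-0.106

n = 6, Σa = 204.7, Σb = 229.5, Σa² = 7486.47, Σb² = 9059.81, Σab = 7790.06
nΣab − ΣaΣb = 46740.36 − 46978.65 = -238.29
nΣa² − (Σa)² = 44918.82 − 41902.09 = 3016.73; nΣb² − (Σb)² = 54358.86 − 52670.25 = 1688.61
r = -238.29 / √(3016.73 × 1688.61) = -238.29 / 2257.0070 ≈ -0.106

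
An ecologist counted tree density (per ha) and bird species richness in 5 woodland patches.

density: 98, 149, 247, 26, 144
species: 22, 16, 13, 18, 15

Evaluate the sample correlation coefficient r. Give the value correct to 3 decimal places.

n = 5, Σx = 664, Σy = 84, Σx² = 114226, Σy² = 1458, Σxy = 10379
nΣxy − ΣxΣy = 51895 − 55776 = -3881
nΣx² − (Σx)² = 571130 − 440896 = 130234; nΣy² − (Σy)² = 7290 − 7056 = 234
r = -3881 / √(130234 × 234) = -3881 / 5520.3946 ≈ -0.703

-0.703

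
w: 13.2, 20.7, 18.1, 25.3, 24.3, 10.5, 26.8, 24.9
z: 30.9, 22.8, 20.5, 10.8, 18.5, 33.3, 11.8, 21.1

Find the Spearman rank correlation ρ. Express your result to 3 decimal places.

-0.857

Rank w: 2, 4, 3, 7, 5, 1, 8, 6
Rank z: 7, 6, 4, 1, 3, 8, 2, 5
d = rank(w) − rank(z): -5, -2, -1, 6, 2, -7, 6, 1; Σd² = 156
ρ = 1 − 6Σd² / [n(n²−1)] = 1 − 6×156 / (8×63) = 1 − 936/504 ≈ -0.857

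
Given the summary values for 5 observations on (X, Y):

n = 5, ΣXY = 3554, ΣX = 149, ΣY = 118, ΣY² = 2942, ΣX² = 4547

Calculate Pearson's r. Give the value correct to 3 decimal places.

0.290

r = (nΣXY − ΣXΣY) / √[(nΣX² − (ΣX)²)(nΣY² − (ΣY)²)]
Numerator: 5×3554 − 149×118 = 188
Denominator: √[(22735 − 22201)(14710 − 13924)] = √[534 × 786] = 647.8611
r = 188 / 647.8611 ≈ 0.290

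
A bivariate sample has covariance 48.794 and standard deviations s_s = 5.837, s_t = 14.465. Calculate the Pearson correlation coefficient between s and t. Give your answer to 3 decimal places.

0.578

r = Cov(s,t) / (s_s · s_t) = 48.794 / (5.837 × 14.465)
  = 48.794 / 84.4322 ≈ 0.578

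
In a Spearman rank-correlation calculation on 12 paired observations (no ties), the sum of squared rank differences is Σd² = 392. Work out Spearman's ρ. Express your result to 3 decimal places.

-0.371

ρ = 1 − 6Σd² / [n(n²−1)] = 1 − 6×392 / (12×143)
  = 1 − 2352/1716 = 1 − 1.3706 ≈ -0.371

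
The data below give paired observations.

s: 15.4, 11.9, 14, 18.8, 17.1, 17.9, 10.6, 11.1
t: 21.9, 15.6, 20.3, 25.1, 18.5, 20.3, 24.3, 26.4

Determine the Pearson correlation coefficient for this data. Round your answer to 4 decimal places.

-0.0955

n = 8, Σs = 116.8, Σt = 172.4, Σs² = 1776.6, Σt² = 3806.86, Σst = 2509.32
nΣst − ΣsΣt = 20074.56 − 20136.32 = -61.76
nΣs² − (Σs)² = 14212.8 − 13642.24 = 570.56; nΣt² − (Σt)² = 30454.88 − 29721.76 = 733.12
r = -61.76 / √(570.56 × 733.12) = -61.76 / 646.7526 ≈ -0.0955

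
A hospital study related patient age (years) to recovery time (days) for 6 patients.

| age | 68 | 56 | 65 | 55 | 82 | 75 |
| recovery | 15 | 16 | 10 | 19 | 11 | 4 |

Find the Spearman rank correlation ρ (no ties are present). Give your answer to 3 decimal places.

Rank age: 4, 2, 3, 1, 6, 5
Rank recovery: 4, 5, 2, 6, 3, 1
d = rank(age) − rank(recovery): 0, -3, 1, -5, 3, 4; Σd² = 60
ρ = 1 − 6Σd² / [n(n²−1)] = 1 − 6×60 / (6×35) = 1 − 360/210 ≈ -0.714

-0.714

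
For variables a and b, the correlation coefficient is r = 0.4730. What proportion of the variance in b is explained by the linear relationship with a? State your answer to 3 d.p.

0.224

r² = (0.4730)² = 0.224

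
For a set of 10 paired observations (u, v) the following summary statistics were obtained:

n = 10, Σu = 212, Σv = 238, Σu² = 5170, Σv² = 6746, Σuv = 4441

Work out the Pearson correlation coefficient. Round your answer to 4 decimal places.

-0.7073

r = (nΣuv − ΣuΣv) / √[(nΣu² − (Σu)²)(nΣv² − (Σv)²)]
Numerator: 10×4441 − 212×238 = -6046
Denominator: √[(51700 − 44944)(67460 − 56644)] = √[6756 × 10816] = 8548.2686
r = -6046 / 8548.2686 ≈ -0.7073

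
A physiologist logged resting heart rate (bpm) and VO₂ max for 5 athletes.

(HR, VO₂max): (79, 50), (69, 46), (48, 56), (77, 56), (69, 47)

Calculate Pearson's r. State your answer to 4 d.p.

-0.3184

n = 5, Σx = 342, Σy = 255, Σx² = 23996, Σy² = 13097, Σxy = 17367
nΣxy − ΣxΣy = 86835 − 87210 = -375
nΣx² − (Σx)² = 119980 − 116964 = 3016; nΣy² − (Σy)² = 65485 − 65025 = 460
r = -375 / √(3016 × 460) = -375 / 1177.8625 ≈ -0.3184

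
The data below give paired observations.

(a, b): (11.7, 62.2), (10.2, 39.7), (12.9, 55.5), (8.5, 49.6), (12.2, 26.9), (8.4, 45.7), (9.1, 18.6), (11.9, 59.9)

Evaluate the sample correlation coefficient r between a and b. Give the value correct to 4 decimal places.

0.3278

n = 8, Σa = 84.9, Σb = 358.1, Σa² = 923.41, Σb² = 17731.41, Σab = 3864.36
nΣab − ΣaΣb = 30914.88 − 30402.69 = 512.19
nΣa² − (Σa)² = 7387.28 − 7208.01 = 179.27; nΣb² − (Σb)² = 141851.28 − 128235.61 = 13615.67
r = 512.19 / √(179.27 × 13615.67) = 512.19 / 1562.3320 ≈ 0.3278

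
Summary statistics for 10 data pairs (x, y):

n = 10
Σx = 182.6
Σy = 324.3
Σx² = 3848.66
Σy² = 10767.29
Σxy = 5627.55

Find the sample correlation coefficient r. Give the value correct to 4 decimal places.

r = (nΣxy − ΣxΣy) / √[(nΣx² − (Σx)²)(nΣy² − (Σy)²)]
Numerator: 10×5627.55 − 182.6×324.3 = -2941.68
Denominator: √[(38486.6 − 33342.76)(107672.9 − 105170.49)] = √[5143.84 × 2502.41] = 3587.7565
r = -2941.68 / 3587.7565 ≈ -0.8199

-0.8199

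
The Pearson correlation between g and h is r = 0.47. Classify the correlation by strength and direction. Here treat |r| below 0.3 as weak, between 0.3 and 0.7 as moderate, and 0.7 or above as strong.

r = 0.47 > 0 so the relationship is positive.
|r| = 0.47, which falls in the moderate range.

moderate positive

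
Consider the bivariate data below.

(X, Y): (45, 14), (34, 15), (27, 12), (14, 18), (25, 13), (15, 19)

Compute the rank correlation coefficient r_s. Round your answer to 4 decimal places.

Rank X: 6, 5, 4, 1, 3, 2
Rank Y: 3, 4, 1, 5, 2, 6
d = rank(X) − rank(Y): 3, 1, 3, -4, 1, -4; Σd² = 52
ρ = 1 − 6Σd² / [n(n²−1)] = 1 − 6×52 / (6×35) = 1 − 312/210 ≈ -0.4857

-0.4857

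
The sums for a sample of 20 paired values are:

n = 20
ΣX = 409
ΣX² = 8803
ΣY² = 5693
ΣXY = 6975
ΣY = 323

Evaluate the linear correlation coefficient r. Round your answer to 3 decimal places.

r = (nΣXY − ΣXΣY) / √[(nΣX² − (ΣX)²)(nΣY² − (ΣY)²)]
Numerator: 20×6975 − 409×323 = 7393
Denominator: √[(176060 − 167281)(113860 − 104329)] = √[8779 × 9531] = 9147.2755
r = 7393 / 9147.2755 ≈ 0.808

0.808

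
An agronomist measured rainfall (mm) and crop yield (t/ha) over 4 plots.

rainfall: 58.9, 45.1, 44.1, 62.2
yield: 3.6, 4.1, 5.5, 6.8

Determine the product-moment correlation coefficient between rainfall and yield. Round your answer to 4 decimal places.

0.2715

n = 4, Σx = 210.3, Σy = 20, Σx² = 11316.87, Σy² = 106.26, Σxy = 1062.46
nΣxy − ΣxΣy = 4249.84 − 4206 = 43.84
nΣx² − (Σx)² = 45267.48 − 44226.09 = 1041.39; nΣy² − (Σy)² = 425.04 − 400 = 25.04
r = 43.84 / √(1041.39 × 25.04) = 43.84 / 161.4819 ≈ 0.2715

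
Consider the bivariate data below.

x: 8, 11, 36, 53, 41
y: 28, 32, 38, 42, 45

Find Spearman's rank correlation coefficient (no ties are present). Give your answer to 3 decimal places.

Rank x: 1, 2, 3, 5, 4
Rank y: 1, 2, 3, 4, 5
d = rank(x) − rank(y): 0, 0, 0, 1, -1; Σd² = 2
ρ = 1 − 6Σd² / [n(n²−1)] = 1 − 6×2 / (5×24) = 1 − 12/120 ≈ 0.900

0.900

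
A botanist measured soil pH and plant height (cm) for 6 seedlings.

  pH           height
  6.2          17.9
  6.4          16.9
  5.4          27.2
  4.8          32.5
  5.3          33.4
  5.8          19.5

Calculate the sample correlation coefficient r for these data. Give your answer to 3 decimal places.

n = 6, Σx = 33.9, Σy = 147.4, Σx² = 193.33, Σy² = 3897.92, Σxy = 812.14
nΣxy − ΣxΣy = 4872.84 − 4996.86 = -124.02
nΣx² − (Σx)² = 1159.98 − 1149.21 = 10.77; nΣy² − (Σy)² = 23387.52 − 21726.76 = 1660.76
r = -124.02 / √(10.77 × 1660.76) = -124.02 / 133.7400 ≈ -0.927

-0.927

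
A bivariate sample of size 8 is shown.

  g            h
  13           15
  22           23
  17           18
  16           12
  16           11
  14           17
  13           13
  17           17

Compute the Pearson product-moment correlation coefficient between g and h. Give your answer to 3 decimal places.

0.691

n = 8, Σg = 128, Σh = 126, Σg² = 2108, Σh² = 2090, Σgh = 2071
nΣgh − ΣgΣh = 16568 − 16128 = 440
nΣg² − (Σg)² = 16864 − 16384 = 480; nΣh² − (Σh)² = 16720 − 15876 = 844
r = 440 / √(480 × 844) = 440 / 636.4904 ≈ 0.691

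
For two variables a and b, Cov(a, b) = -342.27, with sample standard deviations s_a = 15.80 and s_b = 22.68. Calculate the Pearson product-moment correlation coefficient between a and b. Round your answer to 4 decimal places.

r = Cov(a,b) / (s_a · s_b) = -342.27 / (15.80 × 22.68)
  = -342.27 / 358.3440 ≈ -0.9551

-0.9551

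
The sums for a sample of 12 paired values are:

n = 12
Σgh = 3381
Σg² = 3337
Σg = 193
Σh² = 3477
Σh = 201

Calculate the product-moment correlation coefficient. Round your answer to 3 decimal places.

r = (nΣgh − ΣgΣh) / √[(nΣg² − (Σg)²)(nΣh² − (Σh)²)]
Numerator: 12×3381 − 193×201 = 1779
Denominator: √[(40044 − 37249)(41724 − 40401)] = √[2795 × 1323] = 1922.9626
r = 1779 / 1922.9626 ≈ 0.925

0.925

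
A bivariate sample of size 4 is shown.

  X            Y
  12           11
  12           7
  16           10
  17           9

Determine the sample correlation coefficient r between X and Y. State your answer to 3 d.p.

0.130

n = 4, ΣX = 57, ΣY = 37, ΣX² = 833, ΣY² = 351, ΣXY = 529
nΣXY − ΣXΣY = 2116 − 2109 = 7
nΣX² − (ΣX)² = 3332 − 3249 = 83; nΣY² − (ΣY)² = 1404 − 1369 = 35
r = 7 / √(83 × 35) = 7 / 53.8981 ≈ 0.130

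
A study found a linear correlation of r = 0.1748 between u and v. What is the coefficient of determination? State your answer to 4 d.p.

0.0306

r² = (0.1748)² = 0.0306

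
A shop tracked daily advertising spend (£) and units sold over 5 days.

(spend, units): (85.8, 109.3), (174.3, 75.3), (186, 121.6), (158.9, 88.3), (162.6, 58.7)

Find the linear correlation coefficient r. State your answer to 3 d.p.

n = 5, Σx = 767.6, Σy = 453.2, Σx² = 124026.1, Σy² = 43645.72, Σxy = 68695.82
nΣxy − ΣxΣy = 343479.1 − 347876.32 = -4397.22
nΣx² − (Σx)² = 620130.5 − 589209.76 = 30920.74; nΣy² − (Σy)² = 218228.6 − 205390.24 = 12838.36
r = -4397.22 / √(30920.74 × 12838.36) = -4397.22 / 19924.1459 ≈ -0.221

-0.221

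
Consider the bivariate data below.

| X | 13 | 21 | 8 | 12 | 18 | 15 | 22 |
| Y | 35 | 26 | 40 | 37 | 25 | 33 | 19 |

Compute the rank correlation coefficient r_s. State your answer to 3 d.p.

-0.964

Rank X: 3, 6, 1, 2, 5, 4, 7
Rank Y: 5, 3, 7, 6, 2, 4, 1
d = rank(X) − rank(Y): -2, 3, -6, -4, 3, 0, 6; Σd² = 110
ρ = 1 − 6Σd² / [n(n²−1)] = 1 − 6×110 / (7×48) = 1 − 660/336 ≈ -0.964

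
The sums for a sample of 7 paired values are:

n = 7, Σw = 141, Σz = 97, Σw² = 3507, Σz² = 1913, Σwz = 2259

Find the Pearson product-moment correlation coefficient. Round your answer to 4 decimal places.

0.4954

r = (nΣwz − ΣwΣz) / √[(nΣw² − (Σw)²)(nΣz² − (Σz)²)]
Numerator: 7×2259 − 141×97 = 2136
Denominator: √[(24549 − 19881)(13391 − 9409)] = √[4668 × 3982] = 4311.3775
r = 2136 / 4311.3775 ≈ 0.4954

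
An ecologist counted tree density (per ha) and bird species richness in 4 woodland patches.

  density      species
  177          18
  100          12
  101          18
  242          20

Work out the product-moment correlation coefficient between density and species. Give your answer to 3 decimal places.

n = 4, Σx = 620, Σy = 68, Σx² = 110094, Σy² = 1192, Σxy = 11044
nΣxy − ΣxΣy = 44176 − 42160 = 2016
nΣx² − (Σx)² = 440376 − 384400 = 55976; nΣy² − (Σy)² = 4768 − 4624 = 144
r = 2016 / √(55976 × 144) = 2016 / 2839.1097 ≈ 0.710

0.710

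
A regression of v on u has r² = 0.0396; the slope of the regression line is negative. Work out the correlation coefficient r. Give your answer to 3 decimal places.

|r| = √0.0396 = 0.199
The association is negative, so r = −0.199.

-0.199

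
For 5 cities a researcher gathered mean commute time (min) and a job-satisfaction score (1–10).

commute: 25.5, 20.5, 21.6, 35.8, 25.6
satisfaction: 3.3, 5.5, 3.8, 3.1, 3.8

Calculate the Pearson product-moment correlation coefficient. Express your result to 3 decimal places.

n = 5, Σx = 129, Σy = 19.5, Σx² = 3474.06, Σy² = 79.63, Σxy = 487.24
nΣxy − ΣxΣy = 2436.2 − 2515.5 = -79.3
nΣx² − (Σx)² = 17370.3 − 16641 = 729.3; nΣy² − (Σy)² = 398.15 − 380.25 = 17.9
r = -79.3 / √(729.3 × 17.9) = -79.3 / 114.2562 ≈ -0.694

-0.694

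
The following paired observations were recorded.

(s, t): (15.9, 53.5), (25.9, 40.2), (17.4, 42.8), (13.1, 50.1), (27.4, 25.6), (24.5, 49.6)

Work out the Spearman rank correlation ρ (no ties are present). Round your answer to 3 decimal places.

Rank s: 2, 5, 3, 1, 6, 4
Rank t: 6, 2, 3, 5, 1, 4
d = rank(s) − rank(t): -4, 3, 0, -4, 5, 0; Σd² = 66
ρ = 1 − 6Σd² / [n(n²−1)] = 1 − 6×66 / (6×35) = 1 − 396/210 ≈ -0.886

-0.886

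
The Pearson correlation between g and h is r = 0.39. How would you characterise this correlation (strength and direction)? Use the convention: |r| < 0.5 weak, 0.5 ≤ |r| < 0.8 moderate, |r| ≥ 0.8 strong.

r = 0.39 > 0 so the relationship is positive.
|r| = 0.39, which falls in the weak range.

weak positive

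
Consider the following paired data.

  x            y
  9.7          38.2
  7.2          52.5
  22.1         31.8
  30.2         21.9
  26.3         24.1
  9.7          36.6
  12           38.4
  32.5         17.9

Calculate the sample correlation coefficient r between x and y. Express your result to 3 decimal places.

n = 8, Σx = 149.7, Σy = 261.4, Σx² = 3532.41, Σy² = 9421.68, Σxy = 4144.1
nΣxy − ΣxΣy = 33152.8 − 39131.58 = -5978.78
nΣx² − (Σx)² = 28259.28 − 22410.09 = 5849.19; nΣy² − (Σy)² = 75373.44 − 68329.96 = 7043.48
r = -5978.78 / √(5849.19 × 7043.48) = -5978.78 / 6418.6177 ≈ -0.931

-0.931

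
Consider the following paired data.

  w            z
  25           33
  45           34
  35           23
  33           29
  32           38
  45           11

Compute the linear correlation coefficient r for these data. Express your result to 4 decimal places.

n = 6, Σw = 215, Σz = 168, Σw² = 8013, Σz² = 5180, Σwz = 5828
nΣwz − ΣwΣz = 34968 − 36120 = -1152
nΣw² − (Σw)² = 48078 − 46225 = 1853; nΣz² − (Σz)² = 31080 − 28224 = 2856
r = -1152 / √(1853 × 2856) = -1152 / 2300.4713 ≈ -0.5008

-0.5008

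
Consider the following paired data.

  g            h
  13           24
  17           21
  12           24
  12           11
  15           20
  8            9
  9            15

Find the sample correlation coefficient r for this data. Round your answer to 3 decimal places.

n = 7, Σg = 86, Σh = 124, Σg² = 1116, Σh² = 2420, Σgh = 1596
nΣgh − ΣgΣh = 11172 − 10664 = 508
nΣg² − (Σg)² = 7812 − 7396 = 416; nΣh² − (Σh)² = 16940 − 15376 = 1564
r = 508 / √(416 × 1564) = 508 / 806.6127 ≈ 0.630

0.630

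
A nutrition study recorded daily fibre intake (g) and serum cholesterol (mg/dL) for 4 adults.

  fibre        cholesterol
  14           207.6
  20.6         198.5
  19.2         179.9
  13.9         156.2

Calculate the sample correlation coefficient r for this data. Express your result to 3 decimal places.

n = 4, Σx = 67.7, Σy = 742.2, Σx² = 1182.21, Σy² = 139262.46, Σxy = 12620.76
nΣxy − ΣxΣy = 50483.04 − 50246.94 = 236.1
nΣx² − (Σx)² = 4728.84 − 4583.29 = 145.55; nΣy² − (Σy)² = 557049.84 − 550860.84 = 6189
r = 236.1 / √(145.55 × 6189) = 236.1 / 949.1096 ≈ 0.249

0.249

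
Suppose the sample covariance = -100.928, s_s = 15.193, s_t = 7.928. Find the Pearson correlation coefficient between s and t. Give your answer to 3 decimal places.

r = Cov(s,t) / (s_s · s_t) = -100.928 / (15.193 × 7.928)
  = -100.928 / 120.4501 ≈ -0.838

-0.838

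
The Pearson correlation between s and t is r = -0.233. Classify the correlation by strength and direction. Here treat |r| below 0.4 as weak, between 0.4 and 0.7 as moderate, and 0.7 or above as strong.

weak negative

r = -0.233 < 0 so the relationship is negative.
|r| = 0.233, which falls in the weak range.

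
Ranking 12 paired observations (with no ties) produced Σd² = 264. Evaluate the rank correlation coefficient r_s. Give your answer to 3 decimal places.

0.077

ρ = 1 − 6Σd² / [n(n²−1)] = 1 − 6×264 / (12×143)
  = 1 − 1584/1716 = 1 − 0.9231 ≈ 0.077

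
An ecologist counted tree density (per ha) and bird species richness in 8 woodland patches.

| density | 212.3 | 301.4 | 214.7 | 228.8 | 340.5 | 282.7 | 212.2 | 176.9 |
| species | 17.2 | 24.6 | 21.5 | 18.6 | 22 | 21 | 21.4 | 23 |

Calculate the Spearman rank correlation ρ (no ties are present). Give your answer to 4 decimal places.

Rank density: 3, 7, 4, 5, 8, 6, 2, 1
Rank species: 1, 8, 5, 2, 6, 3, 4, 7
d = rank(density) − rank(species): 2, -1, -1, 3, 2, 3, -2, -6; Σd² = 68
ρ = 1 − 6Σd² / [n(n²−1)] = 1 − 6×68 / (8×63) = 1 − 408/504 ≈ 0.1905

0.1905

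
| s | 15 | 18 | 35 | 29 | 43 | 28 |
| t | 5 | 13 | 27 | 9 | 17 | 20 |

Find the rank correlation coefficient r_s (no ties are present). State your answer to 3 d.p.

Rank s: 1, 2, 5, 4, 6, 3
Rank t: 1, 3, 6, 2, 4, 5
d = rank(s) − rank(t): 0, -1, -1, 2, 2, -2; Σd² = 14
ρ = 1 − 6Σd² / [n(n²−1)] = 1 − 6×14 / (6×35) = 1 − 84/210 ≈ 0.600

0.600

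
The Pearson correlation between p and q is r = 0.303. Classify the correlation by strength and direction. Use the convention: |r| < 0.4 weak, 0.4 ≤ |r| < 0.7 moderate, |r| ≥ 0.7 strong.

r = 0.303 > 0 so the relationship is positive.
|r| = 0.303, which falls in the weak range.

weak positive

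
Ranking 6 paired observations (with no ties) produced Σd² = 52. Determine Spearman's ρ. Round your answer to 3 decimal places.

-0.486

ρ = 1 − 6Σd² / [n(n²−1)] = 1 − 6×52 / (6×35)
  = 1 − 312/210 = 1 − 1.4857 ≈ -0.486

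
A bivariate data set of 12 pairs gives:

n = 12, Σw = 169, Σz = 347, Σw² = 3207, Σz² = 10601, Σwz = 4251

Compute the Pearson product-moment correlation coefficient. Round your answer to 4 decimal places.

-0.9288

r = (nΣwz − ΣwΣz) / √[(nΣw² − (Σw)²)(nΣz² − (Σz)²)]
Numerator: 12×4251 − 169×347 = -7631
Denominator: √[(38484 − 28561)(127212 − 120409)] = √[9923 × 6803] = 8216.2138
r = -7631 / 8216.2138 ≈ -0.9288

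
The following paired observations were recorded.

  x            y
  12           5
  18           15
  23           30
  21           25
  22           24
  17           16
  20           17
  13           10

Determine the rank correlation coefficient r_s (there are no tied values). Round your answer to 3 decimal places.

0.952

Rank x: 1, 4, 8, 6, 7, 3, 5, 2
Rank y: 1, 3, 8, 7, 6, 4, 5, 2
d = rank(x) − rank(y): 0, 1, 0, -1, 1, -1, 0, 0; Σd² = 4
ρ = 1 − 6Σd² / [n(n²−1)] = 1 − 6×4 / (8×63) = 1 − 24/504 ≈ 0.952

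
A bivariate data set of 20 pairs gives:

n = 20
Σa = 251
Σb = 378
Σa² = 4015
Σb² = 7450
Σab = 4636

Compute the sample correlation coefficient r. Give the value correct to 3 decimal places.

r = (nΣab − ΣaΣb) / √[(nΣa² − (Σa)²)(nΣb² − (Σb)²)]
Numerator: 20×4636 − 251×378 = -2158
Denominator: √[(80300 − 63001)(149000 − 142884)] = √[17299 × 6116] = 10285.9459
r = -2158 / 10285.9459 ≈ -0.210

-0.210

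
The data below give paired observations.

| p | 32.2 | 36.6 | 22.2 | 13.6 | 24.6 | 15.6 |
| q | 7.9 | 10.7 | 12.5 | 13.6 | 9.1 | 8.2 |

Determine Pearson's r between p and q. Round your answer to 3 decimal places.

n = 6, Σp = 144.8, Σq = 62, Σp² = 3902.72, Σq² = 668.16, Σpq = 1460.24
nΣpq − ΣpΣq = 8761.44 − 8977.6 = -216.16
nΣp² − (Σp)² = 23416.32 − 20967.04 = 2449.28; nΣq² − (Σq)² = 4008.96 − 3844 = 164.96
r = -216.16 / √(2449.28 × 164.96) = -216.16 / 635.6361 ≈ -0.340

-0.340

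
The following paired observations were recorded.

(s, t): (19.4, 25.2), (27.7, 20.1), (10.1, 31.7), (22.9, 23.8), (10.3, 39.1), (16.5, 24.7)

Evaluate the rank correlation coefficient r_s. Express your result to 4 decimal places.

Rank s: 4, 6, 1, 5, 2, 3
Rank t: 4, 1, 5, 2, 6, 3
d = rank(s) − rank(t): 0, 5, -4, 3, -4, 0; Σd² = 66
ρ = 1 − 6Σd² / [n(n²−1)] = 1 − 6×66 / (6×35) = 1 − 396/210 ≈ -0.8857

-0.8857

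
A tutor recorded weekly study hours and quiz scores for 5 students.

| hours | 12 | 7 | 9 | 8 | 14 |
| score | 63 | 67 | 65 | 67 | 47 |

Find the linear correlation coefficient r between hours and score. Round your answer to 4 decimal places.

-0.8740

n = 5, Σx = 50, Σy = 309, Σx² = 534, Σy² = 19381, Σxy = 3004
nΣxy − ΣxΣy = 15020 − 15450 = -430
nΣx² − (Σx)² = 2670 − 2500 = 170; nΣy² − (Σy)² = 96905 − 95481 = 1424
r = -430 / √(170 × 1424) = -430 / 492.0163 ≈ -0.8740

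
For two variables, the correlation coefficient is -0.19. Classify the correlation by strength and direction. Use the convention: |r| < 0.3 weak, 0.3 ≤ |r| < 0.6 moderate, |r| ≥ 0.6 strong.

weak negative

r = -0.19 < 0 so the relationship is negative.
|r| = 0.19, which falls in the weak range.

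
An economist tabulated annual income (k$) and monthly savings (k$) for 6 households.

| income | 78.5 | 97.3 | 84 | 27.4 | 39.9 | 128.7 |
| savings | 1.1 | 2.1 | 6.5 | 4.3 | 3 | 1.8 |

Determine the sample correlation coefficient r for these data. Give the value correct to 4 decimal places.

-0.3302

n = 6, Σx = 455.8, Σy = 18.8, Σx² = 41592, Σy² = 78.6, Σxy = 1305.86
nΣxy − ΣxΣy = 7835.16 − 8569.04 = -733.88
nΣx² − (Σx)² = 249552 − 207753.64 = 41798.36; nΣy² − (Σy)² = 471.6 − 353.44 = 118.16
r = -733.88 / √(41798.36 × 118.16) = -733.88 / 2222.3623 ≈ -0.3302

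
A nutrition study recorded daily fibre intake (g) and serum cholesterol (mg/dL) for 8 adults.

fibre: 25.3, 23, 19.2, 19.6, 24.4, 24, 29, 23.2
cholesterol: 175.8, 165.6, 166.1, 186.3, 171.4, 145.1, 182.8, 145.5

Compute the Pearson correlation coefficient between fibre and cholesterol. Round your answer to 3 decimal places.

n = 8, Σx = 187.7, Σy = 1338.6, Σx² = 4472.49, Σy² = 225643.96, Σxy = 31438.5
nΣxy − ΣxΣy = 251508 − 251255.22 = 252.78
nΣx² − (Σx)² = 35779.92 − 35231.29 = 548.63; nΣy² − (Σy)² = 1805151.68 − 1791849.96 = 13301.72
r = 252.78 / √(548.63 × 13301.72) = 252.78 / 2701.4297 ≈ 0.094

0.094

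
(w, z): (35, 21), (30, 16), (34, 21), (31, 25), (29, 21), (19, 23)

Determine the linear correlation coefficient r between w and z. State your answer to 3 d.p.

n = 6, Σw = 178, Σz = 127, Σw² = 5444, Σz² = 2733, Σwz = 3750
nΣwz − ΣwΣz = 22500 − 22606 = -106
nΣw² − (Σw)² = 32664 − 31684 = 980; nΣz² − (Σz)² = 16398 − 16129 = 269
r = -106 / √(980 × 269) = -106 / 513.4394 ≈ -0.206

-0.206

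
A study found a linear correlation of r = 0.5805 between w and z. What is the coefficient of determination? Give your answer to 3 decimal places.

r² = (0.5805)² = 0.337

0.337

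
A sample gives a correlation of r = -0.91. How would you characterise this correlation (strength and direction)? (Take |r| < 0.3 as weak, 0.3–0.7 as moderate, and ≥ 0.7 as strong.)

r = -0.91 < 0 so the relationship is negative.
|r| = 0.91, which falls in the strong range.

strong negative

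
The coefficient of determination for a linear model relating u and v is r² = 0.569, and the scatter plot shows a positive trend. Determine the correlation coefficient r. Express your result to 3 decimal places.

0.754

|r| = √0.569 = 0.754
The association is positive, so r = 0.754.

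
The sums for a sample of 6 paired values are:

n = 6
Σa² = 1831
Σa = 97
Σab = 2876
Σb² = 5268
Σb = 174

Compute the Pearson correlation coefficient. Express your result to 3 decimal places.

r = (nΣab − ΣaΣb) / √[(nΣa² − (Σa)²)(nΣb² − (Σb)²)]
Numerator: 6×2876 − 97×174 = 378
Denominator: √[(10986 − 9409)(31608 − 30276)] = √[1577 × 1332] = 1449.3323
r = 378 / 1449.3323 ≈ 0.261

0.261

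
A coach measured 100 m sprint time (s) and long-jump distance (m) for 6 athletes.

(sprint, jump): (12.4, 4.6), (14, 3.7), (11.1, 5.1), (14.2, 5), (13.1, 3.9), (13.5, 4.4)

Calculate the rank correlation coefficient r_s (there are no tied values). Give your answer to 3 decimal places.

-0.371

Rank sprint: 2, 5, 1, 6, 3, 4
Rank jump: 4, 1, 6, 5, 2, 3
d = rank(sprint) − rank(jump): -2, 4, -5, 1, 1, 1; Σd² = 48
ρ = 1 − 6Σd² / [n(n²−1)] = 1 − 6×48 / (6×35) = 1 − 288/210 ≈ -0.371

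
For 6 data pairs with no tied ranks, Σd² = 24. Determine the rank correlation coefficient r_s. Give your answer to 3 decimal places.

ρ = 1 − 6Σd² / [n(n²−1)] = 1 − 6×24 / (6×35)
  = 1 − 144/210 = 1 − 0.6857 ≈ 0.314

0.314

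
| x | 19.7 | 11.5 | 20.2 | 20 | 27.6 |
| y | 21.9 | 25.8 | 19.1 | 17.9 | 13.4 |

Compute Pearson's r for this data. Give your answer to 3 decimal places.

n = 5, Σx = 99, Σy = 98.1, Σx² = 2090.14, Σy² = 2010.03, Σxy = 1841.79
nΣxy − ΣxΣy = 9208.95 − 9711.9 = -502.95
nΣx² − (Σx)² = 10450.7 − 9801 = 649.7; nΣy² − (Σy)² = 10050.15 − 9623.61 = 426.54
r = -502.95 / √(649.7 × 426.54) = -502.95 / 526.4248 ≈ -0.955

-0.955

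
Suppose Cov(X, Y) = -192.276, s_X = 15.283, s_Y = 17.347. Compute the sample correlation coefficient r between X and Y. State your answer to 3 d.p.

r = Cov(X,Y) / (s_X · s_Y) = -192.276 / (15.283 × 17.347)
  = -192.276 / 265.1142 ≈ -0.725

-0.725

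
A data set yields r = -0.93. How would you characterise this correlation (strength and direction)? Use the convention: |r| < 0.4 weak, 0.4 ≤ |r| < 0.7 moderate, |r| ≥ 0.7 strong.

strong negative

r = -0.93 < 0 so the relationship is negative.
|r| = 0.93, which falls in the strong range.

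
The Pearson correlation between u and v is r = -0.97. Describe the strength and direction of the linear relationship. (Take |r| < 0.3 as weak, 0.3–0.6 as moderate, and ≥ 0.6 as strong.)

r = -0.97 < 0 so the relationship is negative.
|r| = 0.97, which falls in the strong range.

strong negative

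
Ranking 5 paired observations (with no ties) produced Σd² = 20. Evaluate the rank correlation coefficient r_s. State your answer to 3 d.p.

ρ = 1 − 6Σd² / [n(n²−1)] = 1 − 6×20 / (5×24)
  = 1 − 120/120 = 1 − 1.0000 ≈ 0.000

0.000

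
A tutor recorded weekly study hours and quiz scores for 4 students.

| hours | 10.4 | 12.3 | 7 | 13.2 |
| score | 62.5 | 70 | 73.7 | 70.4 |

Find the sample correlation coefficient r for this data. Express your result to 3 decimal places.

-0.266

n = 4, Σx = 42.9, Σy = 276.6, Σx² = 482.69, Σy² = 19194.1, Σxy = 2956.18
nΣxy − ΣxΣy = 11824.72 − 11866.14 = -41.42
nΣx² − (Σx)² = 1930.76 − 1840.41 = 90.35; nΣy² − (Σy)² = 76776.4 − 76507.56 = 268.84
r = -41.42 / √(90.35 × 268.84) = -41.42 / 155.8515 ≈ -0.266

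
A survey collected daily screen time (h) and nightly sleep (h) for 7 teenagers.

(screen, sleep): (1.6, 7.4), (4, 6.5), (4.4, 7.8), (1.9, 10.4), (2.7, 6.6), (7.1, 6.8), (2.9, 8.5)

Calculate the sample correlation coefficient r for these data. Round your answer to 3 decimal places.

n = 7, Σx = 24.6, Σy = 54, Σx² = 107.64, Σy² = 428.06, Σxy = 182.67
nΣxy − ΣxΣy = 1278.69 − 1328.4 = -49.71
nΣx² − (Σx)² = 753.48 − 605.16 = 148.32; nΣy² − (Σy)² = 2996.42 − 2916 = 80.42
r = -49.71 / √(148.32 × 80.42) = -49.71 / 109.2149 ≈ -0.455

-0.455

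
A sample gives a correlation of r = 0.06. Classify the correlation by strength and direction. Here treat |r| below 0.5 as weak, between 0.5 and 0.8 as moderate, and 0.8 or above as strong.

r = 0.06 > 0 so the relationship is positive.
|r| = 0.06, which falls in the weak range.

weak positive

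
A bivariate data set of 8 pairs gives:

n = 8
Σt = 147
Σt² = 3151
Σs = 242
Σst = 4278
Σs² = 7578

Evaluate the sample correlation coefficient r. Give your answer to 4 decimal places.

r = (nΣst − ΣsΣt) / √[(nΣs² − (Σs)²)(nΣt² − (Σt)²)]
Numerator: 8×4278 − 242×147 = -1350
Denominator: √[(60624 − 58564)(25208 − 21609)] = √[2060 × 3599] = 2722.8551
r = -1350 / 2722.8551 ≈ -0.4958

-0.4958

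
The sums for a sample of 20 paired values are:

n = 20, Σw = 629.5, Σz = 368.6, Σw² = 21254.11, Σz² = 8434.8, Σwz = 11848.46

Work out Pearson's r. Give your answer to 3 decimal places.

0.160

r = (nΣwz − ΣwΣz) / √[(nΣw² − (Σw)²)(nΣz² − (Σz)²)]
Numerator: 20×11848.46 − 629.5×368.6 = 4935.5
Denominator: √[(425082.2 − 396270.25)(168696 − 135865.96)] = √[28811.95 × 32830.04] = 30755.4462
r = 4935.5 / 30755.4462 ≈ 0.160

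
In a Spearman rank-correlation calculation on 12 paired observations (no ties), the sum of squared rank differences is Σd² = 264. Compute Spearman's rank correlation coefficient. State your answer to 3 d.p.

ρ = 1 − 6Σd² / [n(n²−1)] = 1 − 6×264 / (12×143)
  = 1 − 1584/1716 = 1 − 0.9231 ≈ 0.077

0.077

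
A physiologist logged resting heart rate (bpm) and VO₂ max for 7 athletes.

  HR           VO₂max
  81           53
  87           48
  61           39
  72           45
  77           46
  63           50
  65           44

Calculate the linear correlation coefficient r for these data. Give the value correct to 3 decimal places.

0.553

n = 7, Σx = 506, Σy = 325, Σx² = 37158, Σy² = 15211, Σxy = 23640
nΣxy − ΣxΣy = 165480 − 164450 = 1030
nΣx² − (Σx)² = 260106 − 256036 = 4070; nΣy² − (Σy)² = 106477 − 105625 = 852
r = 1030 / √(4070 × 852) = 1030 / 1862.1600 ≈ 0.553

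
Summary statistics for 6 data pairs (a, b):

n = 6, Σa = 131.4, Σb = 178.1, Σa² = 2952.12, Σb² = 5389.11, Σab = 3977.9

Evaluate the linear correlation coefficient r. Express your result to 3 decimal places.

0.887

r = (nΣab − ΣaΣb) / √[(nΣa² − (Σa)²)(nΣb² − (Σb)²)]
Numerator: 6×3977.9 − 131.4×178.1 = 465.06
Denominator: √[(17712.72 − 17265.96)(32334.66 − 31719.61)] = √[446.76 × 615.05] = 524.1944
r = 465.06 / 524.1944 ≈ 0.887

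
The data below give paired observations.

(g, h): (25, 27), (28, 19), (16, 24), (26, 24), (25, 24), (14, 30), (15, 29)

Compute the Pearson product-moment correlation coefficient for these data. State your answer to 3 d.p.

-0.728

n = 7, Σg = 149, Σh = 177, Σg² = 3387, Σh² = 4559, Σgh = 3670
nΣgh − ΣgΣh = 25690 − 26373 = -683
nΣg² − (Σg)² = 23709 − 22201 = 1508; nΣh² − (Σh)² = 31913 − 31329 = 584
r = -683 / √(1508 × 584) = -683 / 938.4413 ≈ -0.728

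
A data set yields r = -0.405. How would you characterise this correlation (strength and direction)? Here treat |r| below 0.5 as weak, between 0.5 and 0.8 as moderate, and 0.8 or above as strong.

r = -0.405 < 0 so the relationship is negative.
|r| = 0.405, which falls in the weak range.

weak negative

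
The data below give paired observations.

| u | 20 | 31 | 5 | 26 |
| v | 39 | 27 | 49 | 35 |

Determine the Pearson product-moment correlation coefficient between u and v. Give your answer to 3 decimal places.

n = 4, Σu = 82, Σv = 150, Σu² = 2062, Σv² = 5876, Σuv = 2772
nΣuv − ΣuΣv = 11088 − 12300 = -1212
nΣu² − (Σu)² = 8248 − 6724 = 1524; nΣv² − (Σv)² = 23504 − 22500 = 1004
r = -1212 / √(1524 × 1004) = -1212 / 1236.9705 ≈ -0.980

-0.980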